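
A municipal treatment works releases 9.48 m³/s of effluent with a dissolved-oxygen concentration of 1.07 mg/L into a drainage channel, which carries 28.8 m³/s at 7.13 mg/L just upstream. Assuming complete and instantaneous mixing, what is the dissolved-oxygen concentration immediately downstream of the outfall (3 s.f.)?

Flow-weighted mixing: C = (Q_r C_r + Q_w C_w)/(Q_r + Q_w)
= (28.8×7.13 + 9.48×1.07)/(28.8 + 9.48) = 215.5/38.28 = 5.629 mg/L.

5.63 mg/L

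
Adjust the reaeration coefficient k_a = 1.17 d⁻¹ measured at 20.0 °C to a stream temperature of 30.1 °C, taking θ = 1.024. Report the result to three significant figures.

k_a(T₂) = k_a(T₁) · θ^(T₂−T₁) = 1.17 × 1.024^(30.1−20.0)
= 1.17 × 1.024^10.1 = 1.17 × 1.271 = 1.487 d⁻¹.

k_a ≈ 1.49 d⁻¹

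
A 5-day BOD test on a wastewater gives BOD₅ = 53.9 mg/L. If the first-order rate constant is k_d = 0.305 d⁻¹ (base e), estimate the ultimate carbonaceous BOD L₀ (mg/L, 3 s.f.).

BOD₅ = L₀(1 − e^(−5k_d)) ⇒ L₀ = BOD₅ / (1 − e^(−5×0.305))
= 53.9 / (1 − 0.2176) = 53.9 / 0.7824 = 68.89 mg/L.

L₀ ≈ 68.9 mg/L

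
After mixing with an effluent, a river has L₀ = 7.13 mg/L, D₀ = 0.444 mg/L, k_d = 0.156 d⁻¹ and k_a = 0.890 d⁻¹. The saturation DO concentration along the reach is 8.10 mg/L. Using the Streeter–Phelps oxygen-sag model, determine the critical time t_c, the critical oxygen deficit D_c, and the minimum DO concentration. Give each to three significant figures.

t_c ≈ 1.90 d; D_c ≈ 0.929 mg/L; min DO ≈ 7.17 mg/L

With k_a/k_d = 5.705 and 1 − D₀(k_a−k_d)/(k_d L₀) = 0.7070,
t_c = ln(5.705 × 0.7070) / (0.890 − 0.156) = ln(4.034) / 0.7340 = 1.395/0.7340 = 1.900 d.
D_c = (k_d/k_a) L₀ e^(−k_d t_c) = (0.156/0.890) × 7.13 × e^(−0.156×1.900) = 0.1753 × 7.13 × 0.7435 = 0.9292 mg/L.
Minimum DO = C_s − D_c = 8.10 − 0.9292 = 7.171 mg/L.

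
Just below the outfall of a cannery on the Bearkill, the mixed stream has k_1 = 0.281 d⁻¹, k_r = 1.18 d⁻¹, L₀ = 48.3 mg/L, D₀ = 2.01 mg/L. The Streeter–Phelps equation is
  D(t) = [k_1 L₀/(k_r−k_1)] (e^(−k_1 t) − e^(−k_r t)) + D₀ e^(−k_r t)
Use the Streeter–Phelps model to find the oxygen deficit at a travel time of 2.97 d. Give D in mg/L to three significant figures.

D ≈ 6.16 mg/L

k_1 L₀/(k_r−k_1) = 0.281×48.3/(1.18−0.281) = 13.57/0.8990 = 15.10 mg/L.
e^(−k_1 t) = e^(−0.281×2.970) = 0.4341; e^(−k_r t) = e^(−1.18×2.970) = 0.03006.
D = 15.10 × (0.4341 − 0.03006) + 2.01 × 0.03006 = 6.099 + 0.06042 = 6.160 mg/L.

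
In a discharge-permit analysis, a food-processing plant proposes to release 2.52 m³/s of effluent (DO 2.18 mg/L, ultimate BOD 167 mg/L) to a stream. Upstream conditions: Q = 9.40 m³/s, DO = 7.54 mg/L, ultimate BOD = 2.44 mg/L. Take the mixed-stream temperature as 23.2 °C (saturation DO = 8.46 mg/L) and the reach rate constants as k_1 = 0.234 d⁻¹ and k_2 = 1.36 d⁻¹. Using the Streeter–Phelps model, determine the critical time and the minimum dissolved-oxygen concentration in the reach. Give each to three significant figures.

t_c ≈ 1.29 d; minimum DO ≈ 3.72 mg/L

Mixed DO = (9.40×7.54 + 2.52×2.18)/(9.40+2.52) = 76.37/11.92 = 6.407 mg/L.
Mixed L₀ = (9.40×2.44 + 2.52×167)/(11.92) = 443.8/11.92 = 37.23 mg/L.
Initial deficit D₀ = C_s − DO₀ = 8.46 − 6.407 = 2.053 mg/L.
t_c = (1/1.126) ln[(1.36/0.234)(1 − 2.053×1.126/(0.234×37.23))] = 0.8881 × ln(4.270) = 1.289 d.
D_c = (0.234/1.36) × 37.23 × e^(−0.234×1.289) = 0.1721 × 37.23 × 0.7396 = 4.738 mg/L.
Minimum DO = 8.46 − 4.738 = 3.722 mg/L.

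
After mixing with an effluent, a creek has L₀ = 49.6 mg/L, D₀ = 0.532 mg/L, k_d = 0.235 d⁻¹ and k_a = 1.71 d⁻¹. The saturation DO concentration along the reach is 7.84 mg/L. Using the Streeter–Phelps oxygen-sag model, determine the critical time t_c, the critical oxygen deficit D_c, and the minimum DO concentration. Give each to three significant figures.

t_c ≈ 1.30 d; D_c ≈ 5.02 mg/L; min DO ≈ 2.82 mg/L

t_c = [1/(k_a−k_d)] ln[(k_a/k_d)(1 − D₀(k_a−k_d)/(k_d L₀))]
= [1/(1.71−0.235)] ln[(1.71/0.235)(1 − 0.532×1.475/(0.235×49.6))]
= (1/1.475) ln[7.277 × 0.9327] = 0.6780 × ln(6.787) = 0.6780 × 1.915 = 1.298 d.
L(t_c) = L₀ e^(−k_d t_c) = 49.6 × 0.7371 = 36.56 mg/L, and at the critical point k_a D_c = k_d L, so D_c = (0.235/1.71) × 36.56 = 5.024 mg/L.
Minimum DO = C_s − D_c = 7.84 − 5.024 = 2.816 mg/L.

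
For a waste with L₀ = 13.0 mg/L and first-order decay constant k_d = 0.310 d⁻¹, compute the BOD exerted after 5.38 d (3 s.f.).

y ≈ 10.5 mg/L

y_t = L₀(1 − e^(−k_d t)) = 13.0 × (1 − e^(−0.310×5.38))
= 13.0 × (1 − 0.1887) = 13.0 × 0.8113 = 10.55 mg/L.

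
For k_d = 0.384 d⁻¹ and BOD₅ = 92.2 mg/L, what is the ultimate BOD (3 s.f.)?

L₀ ≈ 108 mg/L

BOD₅ = L₀(1 − e^(−5k_d)) ⇒ L₀ = BOD₅ / (1 − e^(−5×0.384))
= 92.2 / (1 − 0.1466) = 92.2 / 0.8534 = 108.0 mg/L.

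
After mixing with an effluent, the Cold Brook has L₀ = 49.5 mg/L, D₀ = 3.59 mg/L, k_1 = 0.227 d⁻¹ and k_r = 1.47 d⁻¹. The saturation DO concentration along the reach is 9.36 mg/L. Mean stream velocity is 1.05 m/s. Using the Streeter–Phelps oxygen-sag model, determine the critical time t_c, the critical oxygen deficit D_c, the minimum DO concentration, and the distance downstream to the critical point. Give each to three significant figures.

t_c ≈ 1.10 d; D_c ≈ 5.96 mg/L; min DO ≈ 3.40 mg/L; x_c ≈ 99.4 km

At the critical point dD/dt = 0, so k_1 L₀ e^(−k_1 t) = k_r D. Substituting D(t) from the Streeter–Phelps equation and solving for t gives
t_c = ln[(k_r/k_1)(1 − D₀(k_r−k_1)/(k_1 L₀))] / (k_r−k_1).
Here k_r−k_1 = 1.243 d⁻¹ and 1 − D₀(k_r−k_1)/(k_1 L₀) = 1 − 3.59×1.243/(0.227×49.5) = 0.6029, so
t_c = ln(6.476 × 0.6029) / 1.243 = 1.362 / 1.243 = 1.096 d.
D_c = (k_1/k_r) L₀ e^(−k_1 t_c) = (0.227/1.47) × 49.5 × e^(−0.227×1.096) = 0.1544 × 49.5 × 0.7798 = 5.961 mg/L.
Minimum DO = C_s − D_c = 9.36 − 5.961 = 3.399 mg/L.
x_c = v t_c = 1.05 m/s × 1.096 d × 86400 s/d = 99410 m ≈ 99.4 km.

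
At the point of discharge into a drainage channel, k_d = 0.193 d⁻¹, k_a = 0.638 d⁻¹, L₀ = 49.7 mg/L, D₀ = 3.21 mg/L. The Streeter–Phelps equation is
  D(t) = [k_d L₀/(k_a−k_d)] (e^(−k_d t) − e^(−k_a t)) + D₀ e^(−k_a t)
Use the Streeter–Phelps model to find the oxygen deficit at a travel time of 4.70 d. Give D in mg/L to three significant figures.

k_d L₀/(k_a−k_d) = 0.193×49.7/(0.638−0.193) = 9.592/0.4450 = 21.56 mg/L.
e^(−k_d t) = e^(−0.193×4.700) = 0.4037; e^(−k_a t) = e^(−0.638×4.700) = 0.04986.
D = 21.56 × (0.4037 − 0.04986) + 3.21 × 0.04986 = 7.627 + 0.1600 = 7.787 mg/L.

D ≈ 7.79 mg/L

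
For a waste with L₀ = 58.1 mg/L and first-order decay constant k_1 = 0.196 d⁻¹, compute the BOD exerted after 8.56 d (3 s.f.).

y_t = L₀(1 − e^(−k_1 t)) = 58.1 × (1 − e^(−0.196×8.56))
= 58.1 × (1 − 0.1868) = 58.1 × 0.8132 = 47.25 mg/L.

y ≈ 47.2 mg/L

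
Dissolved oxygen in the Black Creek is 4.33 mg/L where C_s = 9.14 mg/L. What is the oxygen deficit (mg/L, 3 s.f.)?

D = C_s − C = 9.14 − 4.33 = 4.81 mg/L.

D ≈ 4.81 mg/L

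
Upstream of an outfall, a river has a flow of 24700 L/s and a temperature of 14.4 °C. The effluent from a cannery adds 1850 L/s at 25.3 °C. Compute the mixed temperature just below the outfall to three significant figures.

Flow-weighted mixing: C = (Q_r C_r + Q_w C_w)/(Q_r + Q_w)
= (24700×14.4 + 1850×25.3)/(24700 + 1850) = 402500/26550 = 15.16 °C.

15.2 °C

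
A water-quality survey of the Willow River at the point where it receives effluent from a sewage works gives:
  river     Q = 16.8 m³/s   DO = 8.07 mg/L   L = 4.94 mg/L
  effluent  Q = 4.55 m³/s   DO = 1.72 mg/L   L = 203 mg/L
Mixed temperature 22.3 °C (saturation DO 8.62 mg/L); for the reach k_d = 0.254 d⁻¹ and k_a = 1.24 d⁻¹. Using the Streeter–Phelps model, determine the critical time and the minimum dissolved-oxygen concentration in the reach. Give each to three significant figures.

Mixed DO = (16.8×8.07 + 4.55×1.72)/(16.8+4.55) = 143.4/21.35 = 6.717 mg/L.
Mixed L₀ = (16.8×4.94 + 4.55×203)/(21.35) = 1007/21.35 = 47.15 mg/L.
Initial deficit D₀ = C_s − DO₀ = 8.62 − 6.717 = 1.903 mg/L.
t_c = (1/0.9860) ln[(1.24/0.254)(1 − 1.903×0.9860/(0.254×47.15))] = 1.014 × ln(4.117) = 1.435 d.
D_c = (0.254/1.24) × 47.15 × e^(−0.254×1.435) = 0.2048 × 47.15 × 0.6945 = 6.708 mg/L.
Minimum DO = 8.62 − 6.708 = 1.912 mg/L.

t_c ≈ 1.44 d; minimum DO ≈ 1.91 mg/L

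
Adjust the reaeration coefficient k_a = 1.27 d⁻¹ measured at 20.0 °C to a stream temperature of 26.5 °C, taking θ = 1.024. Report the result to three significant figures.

k_a(T₂) = k_a(T₁) · θ^(T₂−T₁) = 1.27 × 1.024^(26.5−20.0)
= 1.27 × 1.024^6.50 = 1.27 × 1.167 = 1.482 d⁻¹.

k_a ≈ 1.48 d⁻¹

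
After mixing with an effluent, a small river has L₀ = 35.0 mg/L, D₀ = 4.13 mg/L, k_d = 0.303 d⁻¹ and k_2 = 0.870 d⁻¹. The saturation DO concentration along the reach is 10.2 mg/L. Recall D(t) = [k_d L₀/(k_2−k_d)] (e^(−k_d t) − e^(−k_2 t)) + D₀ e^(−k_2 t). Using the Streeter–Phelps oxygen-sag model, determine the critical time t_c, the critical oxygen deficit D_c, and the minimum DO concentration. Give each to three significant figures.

t_c ≈ 1.42 d; D_c ≈ 7.93 mg/L; min DO ≈ 2.27 mg/L

t_c = [1/(k_2−k_d)] ln[(k_2/k_d)(1 − D₀(k_2−k_d)/(k_d L₀))]
= [1/(0.870−0.303)] ln[(0.870/0.303)(1 − 4.13×0.5670/(0.303×35.0))]
= (1/0.5670) ln[2.871 × 0.7792] = 1.764 × ln(2.237) = 1.764 × 0.8053 = 1.420 d.
L(t_c) = L₀ e^(−k_d t_c) = 35.0 × 0.6503 = 22.76 mg/L, and at the critical point k_2 D_c = k_d L, so D_c = (0.303/0.870) × 22.76 = 7.927 mg/L.
Minimum DO = C_s − D_c = 10.2 − 7.927 = 2.273 mg/L.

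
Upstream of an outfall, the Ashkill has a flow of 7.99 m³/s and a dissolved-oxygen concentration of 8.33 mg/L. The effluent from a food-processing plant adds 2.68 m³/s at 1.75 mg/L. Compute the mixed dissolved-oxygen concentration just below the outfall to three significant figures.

Flow-weighted mixing: C = (Q_r C_r + Q_w C_w)/(Q_r + Q_w)
= (7.99×8.33 + 2.68×1.75)/(7.99 + 2.68) = 71.25/10.67 = 6.677 mg/L.

6.68 mg/L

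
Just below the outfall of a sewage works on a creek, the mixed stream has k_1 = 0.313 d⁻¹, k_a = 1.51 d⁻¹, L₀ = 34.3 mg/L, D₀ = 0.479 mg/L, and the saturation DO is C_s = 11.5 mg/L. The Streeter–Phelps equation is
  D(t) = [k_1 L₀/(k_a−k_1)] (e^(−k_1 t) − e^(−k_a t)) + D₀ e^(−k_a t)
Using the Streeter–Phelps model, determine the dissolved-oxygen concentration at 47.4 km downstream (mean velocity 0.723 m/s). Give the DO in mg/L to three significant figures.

DO ≈ 7.13 mg/L

Travel time t = x/v = 47.4 km / (0.723 m/s) = 47400 m / 0.723 m/s = 65560 s = 0.7588 d.
k_1 L₀/(k_a−k_1) = 0.313×34.3/(1.51−0.313) = 10.74/1.197 = 8.969 mg/L.
e^(−k_1 t) = e^(−0.313×0.7588) = 0.7886; e^(−k_a t) = e^(−1.51×0.7588) = 0.3180.
D = 8.969 × (0.7886 − 0.3180) + 0.479 × 0.3180 = 4.221 + 0.1523 = 4.373 mg/L.
DO = C_s − D = 11.5 − 4.373 = 7.127 mg/L.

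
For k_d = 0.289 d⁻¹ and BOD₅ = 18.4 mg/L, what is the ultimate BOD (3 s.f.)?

BOD₅ = L₀(1 − e^(−5k_d)) ⇒ L₀ = BOD₅ / (1 − e^(−5×0.289))
= 18.4 / (1 − 0.2357) = 18.4 / 0.7643 = 24.08 mg/L.

L₀ ≈ 24.1 mg/L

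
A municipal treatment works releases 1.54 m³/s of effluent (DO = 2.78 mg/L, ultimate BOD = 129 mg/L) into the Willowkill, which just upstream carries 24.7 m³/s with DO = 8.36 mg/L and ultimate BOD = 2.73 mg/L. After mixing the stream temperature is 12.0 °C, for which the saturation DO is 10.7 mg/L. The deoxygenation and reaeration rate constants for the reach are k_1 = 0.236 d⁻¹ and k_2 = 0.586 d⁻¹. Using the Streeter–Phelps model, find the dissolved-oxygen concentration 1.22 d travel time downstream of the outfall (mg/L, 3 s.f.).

Mixed DO = (24.7×8.36 + 1.54×2.78)/(24.7+1.54) = 210.8/26.24 = 8.033 mg/L.
Mixed L₀ = (24.7×2.73 + 1.54×129)/(26.24) = 266.1/26.24 = 10.14 mg/L.
Initial deficit D₀ = C_s − DO₀ = 10.7 − 8.033 = 2.667 mg/L.
D(1.22) = [0.236×10.14/(0.586−0.236)](e^(−0.236×1.22) − e^(−0.586×1.22)) + 2.667 e^(−0.586×1.22)
= 6.838 × (0.7498 − 0.4892) + 2.667 × 0.4892 = 3.087 mg/L.
DO = 10.7 − 3.087 = 7.613 mg/L.

DO ≈ 7.61 mg/L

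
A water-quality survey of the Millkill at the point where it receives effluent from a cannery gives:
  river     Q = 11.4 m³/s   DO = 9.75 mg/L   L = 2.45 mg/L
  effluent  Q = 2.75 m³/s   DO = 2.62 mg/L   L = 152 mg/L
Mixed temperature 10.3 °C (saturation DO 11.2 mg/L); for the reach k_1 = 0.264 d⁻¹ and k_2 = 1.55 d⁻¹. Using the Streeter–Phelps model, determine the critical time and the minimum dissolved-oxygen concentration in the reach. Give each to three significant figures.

Mixed DO = (11.4×9.75 + 2.75×2.62)/(11.4+2.75) = 118.4/14.15 = 8.364 mg/L.
Mixed L₀ = (11.4×2.45 + 2.75×152)/(14.15) = 445.9/14.15 = 31.51 mg/L.
Initial deficit D₀ = C_s − DO₀ = 11.2 − 8.364 = 2.836 mg/L.
t_c = (1/1.286) ln[(1.55/0.264)(1 − 2.836×1.286/(0.264×31.51))] = 0.7776 × ln(3.298) = 0.9279 d.
D_c = (0.264/1.55) × 31.51 × e^(−0.264×0.9279) = 0.1703 × 31.51 × 0.7827 = 4.201 mg/L.
Minimum DO = 11.2 − 4.201 = 6.999 mg/L.

t_c ≈ 0.928 d; minimum DO ≈ 7.00 mg/L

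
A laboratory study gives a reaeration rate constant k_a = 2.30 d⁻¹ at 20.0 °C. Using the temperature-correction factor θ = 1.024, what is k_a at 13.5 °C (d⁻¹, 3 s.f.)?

k_a ≈ 1.97 d⁻¹

k_a(T₂) = k_a(T₁) · θ^(T₂−T₁) = 2.30 × 1.024^(13.5−20.0)
= 2.30 × 1.024^-6.50 = 2.30 × 0.8571 = 1.971 d⁻¹.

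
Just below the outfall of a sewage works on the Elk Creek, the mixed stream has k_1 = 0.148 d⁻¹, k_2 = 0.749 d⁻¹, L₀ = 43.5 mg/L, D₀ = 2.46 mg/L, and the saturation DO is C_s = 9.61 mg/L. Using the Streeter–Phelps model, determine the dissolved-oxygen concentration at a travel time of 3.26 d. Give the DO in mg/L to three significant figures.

DO ≈ 3.72 mg/L

k_1 L₀/(k_2−k_1) = 0.148×43.5/(0.749−0.148) = 6.438/0.6010 = 10.71 mg/L.
e^(−k_1 t) = e^(−0.148×3.260) = 0.6173; e^(−k_2 t) = e^(−0.749×3.260) = 0.08701.
D = 10.71 × (0.6173 − 0.08701) + 2.46 × 0.08701 = 5.680 + 0.2140 = 5.894 mg/L.
DO = C_s − D = 9.61 − 5.894 = 3.716 mg/L.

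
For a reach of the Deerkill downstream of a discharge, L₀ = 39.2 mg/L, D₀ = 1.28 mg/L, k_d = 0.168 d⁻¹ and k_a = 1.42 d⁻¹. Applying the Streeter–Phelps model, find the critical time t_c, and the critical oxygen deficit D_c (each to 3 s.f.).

t_c ≈ 1.48 d; D_c ≈ 3.62 mg/L

t_c = [1/(k_a−k_d)] ln[(k_a/k_d)(1 − D₀(k_a−k_d)/(k_d L₀))]
= [1/(1.42−0.168)] ln[(1.42/0.168)(1 − 1.28×1.252/(0.168×39.2))]
= (1/1.252) ln[8.452 × 0.7567] = 0.7987 × ln(6.396) = 0.7987 × 1.856 = 1.482 d.
D_c = (k_d/k_a) L₀ e^(−k_d t_c) = (0.168/1.42) × 39.2 × e^(−0.168×1.482) = 0.1183 × 39.2 × 0.7796 = 3.616 mg/L.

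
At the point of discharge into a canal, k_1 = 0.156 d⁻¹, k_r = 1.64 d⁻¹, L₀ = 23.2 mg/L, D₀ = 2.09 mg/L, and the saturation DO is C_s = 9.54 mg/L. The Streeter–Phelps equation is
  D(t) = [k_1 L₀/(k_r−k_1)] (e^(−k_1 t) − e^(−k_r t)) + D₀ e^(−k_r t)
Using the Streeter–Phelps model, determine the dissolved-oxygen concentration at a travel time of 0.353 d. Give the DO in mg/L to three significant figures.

k_1 L₀/(k_r−k_1) = 0.156×23.2/(1.64−0.156) = 3.619/1.484 = 2.439 mg/L.
e^(−k_1 t) = e^(−0.156×0.3530) = 0.9464; e^(−k_r t) = e^(−1.64×0.3530) = 0.5605.
D = 2.439 × (0.9464 − 0.5605) + 2.09 × 0.5605 = 0.9412 + 1.171 = 2.113 mg/L.
DO = C_s − D = 9.54 − 2.113 = 7.427 mg/L.

DO ≈ 7.43 mg/L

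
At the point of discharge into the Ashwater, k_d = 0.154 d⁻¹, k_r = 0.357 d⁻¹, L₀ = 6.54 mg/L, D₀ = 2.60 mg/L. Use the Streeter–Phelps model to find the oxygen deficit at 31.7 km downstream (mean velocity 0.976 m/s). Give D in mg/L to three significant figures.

Travel time t = x/v = 31.7 km / (0.976 m/s) = 31700 m / 0.976 m/s = 32480 s = 0.3759 d.
k_d L₀/(k_r−k_d) = 0.154×6.54/(0.357−0.154) = 1.007/0.2030 = 4.961 mg/L.
e^(−k_d t) = e^(−0.154×0.3759) = 0.9438; e^(−k_r t) = e^(−0.357×0.3759) = 0.8744.
D = 4.961 × (0.9438 − 0.8744) + 2.60 × 0.8744 = 0.3440 + 2.273 = 2.617 mg/L.

D ≈ 2.62 mg/L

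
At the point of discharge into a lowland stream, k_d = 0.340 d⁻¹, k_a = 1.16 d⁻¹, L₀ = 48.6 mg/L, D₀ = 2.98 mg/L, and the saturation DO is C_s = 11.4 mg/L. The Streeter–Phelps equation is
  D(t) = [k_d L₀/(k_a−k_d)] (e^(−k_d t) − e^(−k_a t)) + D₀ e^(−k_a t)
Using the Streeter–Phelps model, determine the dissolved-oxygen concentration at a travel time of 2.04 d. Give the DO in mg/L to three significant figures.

DO ≈ 2.94 mg/L

k_d L₀/(k_a−k_d) = 0.340×48.6/(1.16−0.340) = 16.52/0.8200 = 20.15 mg/L.
e^(−k_d t) = e^(−0.340×2.040) = 0.4998; e^(−k_a t) = e^(−1.16×2.040) = 0.09382.
D = 20.15 × (0.4998 − 0.09382) + 2.98 × 0.09382 = 8.181 + 0.2796 = 8.460 mg/L.
DO = C_s − D = 11.4 − 8.460 = 2.940 mg/L.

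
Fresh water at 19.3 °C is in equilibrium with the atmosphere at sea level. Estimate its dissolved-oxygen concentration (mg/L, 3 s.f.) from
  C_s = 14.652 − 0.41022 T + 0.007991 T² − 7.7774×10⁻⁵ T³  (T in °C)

C_s ≈ 9.15 mg/L

C_s = 14.652 − 0.41022×19.3 + 0.007991×19.3² − 7.7774×10⁻⁵×19.3³ = 9.152 mg/L.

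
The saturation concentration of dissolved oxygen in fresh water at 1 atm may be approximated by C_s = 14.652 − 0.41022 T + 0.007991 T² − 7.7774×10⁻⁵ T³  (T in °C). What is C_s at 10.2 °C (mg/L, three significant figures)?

C_s = 14.652 − 0.41022×10.2 + 0.007991×10.2² − 7.7774×10⁻⁵×10.2³ = 11.22 mg/L.

C_s ≈ 11.2 mg/L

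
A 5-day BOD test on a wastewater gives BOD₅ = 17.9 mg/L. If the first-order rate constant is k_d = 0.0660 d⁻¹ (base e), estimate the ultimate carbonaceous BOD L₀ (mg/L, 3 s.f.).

BOD₅ = L₀(1 − e^(−5k_d)) ⇒ L₀ = BOD₅ / (1 − e^(−5×0.0660))
= 17.9 / (1 − 0.7189) = 17.9 / 0.2811 = 63.68 mg/L.

L₀ ≈ 63.7 mg/L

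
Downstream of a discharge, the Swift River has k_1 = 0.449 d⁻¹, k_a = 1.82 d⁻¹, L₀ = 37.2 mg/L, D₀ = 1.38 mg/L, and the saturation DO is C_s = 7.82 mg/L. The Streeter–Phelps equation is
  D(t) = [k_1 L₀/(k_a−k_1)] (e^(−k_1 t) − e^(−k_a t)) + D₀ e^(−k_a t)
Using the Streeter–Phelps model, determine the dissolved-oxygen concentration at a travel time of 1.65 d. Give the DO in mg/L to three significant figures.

DO ≈ 2.55 mg/L

k_1 L₀/(k_a−k_1) = 0.449×37.2/(1.82−0.449) = 16.70/1.371 = 12.18 mg/L.
e^(−k_1 t) = e^(−0.449×1.650) = 0.4767; e^(−k_a t) = e^(−1.82×1.650) = 0.04964.
D = 12.18 × (0.4767 − 0.04964) + 1.38 × 0.04964 = 5.203 + 0.06850 = 5.271 mg/L.
DO = C_s − D = 7.82 − 5.271 = 2.549 mg/L.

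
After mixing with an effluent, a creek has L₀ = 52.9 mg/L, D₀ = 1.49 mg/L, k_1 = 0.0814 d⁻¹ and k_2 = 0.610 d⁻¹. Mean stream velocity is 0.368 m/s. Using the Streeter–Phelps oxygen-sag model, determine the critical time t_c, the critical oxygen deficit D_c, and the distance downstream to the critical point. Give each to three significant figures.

With k_2/k_1 = 7.494 and 1 − D₀(k_2−k_1)/(k_1 L₀) = 0.8171,
t_c = ln(7.494 × 0.8171) / (0.610 − 0.0814) = ln(6.123) / 0.5286 = 1.812/0.5286 = 3.428 d.
L(t_c) = L₀ e^(−k_1 t_c) = 52.9 × 0.7565 = 40.02 mg/L, and at the critical point k_2 D_c = k_1 L, so D_c = (0.0814/0.610) × 40.02 = 5.340 mg/L.
x_c = v t_c = 0.368 m/s × 3.428 d × 86400 s/d = 109000 m ≈ 109 km.

t_c ≈ 3.43 d; D_c ≈ 5.34 mg/L; x_c ≈ 109 km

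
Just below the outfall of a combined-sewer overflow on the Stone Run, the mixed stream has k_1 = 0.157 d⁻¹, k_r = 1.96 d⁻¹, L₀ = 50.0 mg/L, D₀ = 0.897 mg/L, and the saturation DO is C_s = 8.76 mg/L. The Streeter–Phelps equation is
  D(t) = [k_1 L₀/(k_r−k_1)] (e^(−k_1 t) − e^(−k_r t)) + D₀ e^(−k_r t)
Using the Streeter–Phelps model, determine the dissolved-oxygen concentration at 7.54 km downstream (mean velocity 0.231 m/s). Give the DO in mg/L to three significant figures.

Travel time t = x/v = 7.54 km / (0.231 m/s) = 7540 m / 0.231 m/s = 32640 s = 0.3778 d.
k_1 L₀/(k_r−k_1) = 0.157×50.0/(1.96−0.157) = 7.850/1.803 = 4.354 mg/L.
e^(−k_1 t) = e^(−0.157×0.3778) = 0.9424; e^(−k_r t) = e^(−1.96×0.3778) = 0.4769.
D = 4.354 × (0.9424 − 0.4769) + 0.897 × 0.4769 = 2.027 + 0.4278 = 2.455 mg/L.
DO = C_s − D = 8.76 − 2.455 = 6.305 mg/L.

DO ≈ 6.31 mg/L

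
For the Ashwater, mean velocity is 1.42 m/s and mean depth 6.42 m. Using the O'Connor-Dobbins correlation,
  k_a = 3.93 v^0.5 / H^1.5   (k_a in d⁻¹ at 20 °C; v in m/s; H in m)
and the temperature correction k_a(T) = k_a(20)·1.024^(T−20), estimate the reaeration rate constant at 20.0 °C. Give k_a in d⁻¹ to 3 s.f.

k_a(20) = 3.93 × 1.42^0.5 / 6.42^1.5 = 3.93 × 1.192 / 16.27 = 0.2879 d⁻¹.
k_a(20.0) = 0.2879 × 1.024^(20.0−20) = 0.2879 × 1.000 = 0.2879 d⁻¹.

k_a ≈ 0.288 d⁻¹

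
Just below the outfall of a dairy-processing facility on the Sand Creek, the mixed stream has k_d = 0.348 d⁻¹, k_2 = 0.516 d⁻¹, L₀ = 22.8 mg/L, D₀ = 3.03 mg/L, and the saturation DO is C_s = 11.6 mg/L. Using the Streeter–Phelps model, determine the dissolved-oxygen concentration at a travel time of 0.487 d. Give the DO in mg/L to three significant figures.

DO ≈ 6.11 mg/L

k_d L₀/(k_2−k_d) = 0.348×22.8/(0.516−0.348) = 7.934/0.1680 = 47.23 mg/L.
e^(−k_d t) = e^(−0.348×0.4870) = 0.8441; e^(−k_2 t) = e^(−0.516×0.4870) = 0.7778.
D = 47.23 × (0.8441 − 0.7778) + 3.03 × 0.7778 = 3.132 + 2.357 = 5.489 mg/L.
DO = C_s − D = 11.6 − 5.489 = 6.111 mg/L.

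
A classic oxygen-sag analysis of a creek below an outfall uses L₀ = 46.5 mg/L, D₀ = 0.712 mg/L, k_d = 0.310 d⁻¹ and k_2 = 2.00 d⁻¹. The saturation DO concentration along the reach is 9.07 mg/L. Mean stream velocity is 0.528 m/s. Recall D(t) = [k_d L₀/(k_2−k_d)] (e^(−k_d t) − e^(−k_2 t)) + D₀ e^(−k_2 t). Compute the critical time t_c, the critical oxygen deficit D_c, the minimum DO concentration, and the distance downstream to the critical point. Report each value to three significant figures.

t_c ≈ 1.05 d; D_c ≈ 5.20 mg/L; min DO ≈ 3.87 mg/L; x_c ≈ 48.0 km

t_c = [1/(k_2−k_d)] ln[(k_2/k_d)(1 − D₀(k_2−k_d)/(k_d L₀))]
= [1/(2.00−0.310)] ln[(2.00/0.310)(1 − 0.712×1.690/(0.310×46.5))]
= (1/1.690) ln[6.452 × 0.9165] = 0.5917 × ln(5.913) = 0.5917 × 1.777 = 1.052 d.
L(t_c) = L₀ e^(−k_d t_c) = 46.5 × 0.7218 = 33.56 mg/L, and at the critical point k_2 D_c = k_d L, so D_c = (0.310/2.00) × 33.56 = 5.202 mg/L.
Minimum DO = C_s − D_c = 9.07 − 5.202 = 3.868 mg/L.
x_c = v t_c = 0.528 m/s × 1.052 d × 86400 s/d = 47970 m ≈ 48.0 km.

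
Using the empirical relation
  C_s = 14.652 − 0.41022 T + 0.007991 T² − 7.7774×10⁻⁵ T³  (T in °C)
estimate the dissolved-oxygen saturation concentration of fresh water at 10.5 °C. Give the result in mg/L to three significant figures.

C_s ≈ 11.1 mg/L

C_s = 14.652 − 0.41022×10.5 + 0.007991×10.5² − 7.7774×10⁻⁵×10.5³ = 11.14 mg/L.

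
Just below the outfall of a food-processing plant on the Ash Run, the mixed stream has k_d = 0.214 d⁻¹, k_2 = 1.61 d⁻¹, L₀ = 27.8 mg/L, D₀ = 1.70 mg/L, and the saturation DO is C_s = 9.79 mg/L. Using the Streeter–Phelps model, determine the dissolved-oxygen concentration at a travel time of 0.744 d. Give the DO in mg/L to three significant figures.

DO ≈ 6.93 mg/L

k_d L₀/(k_2−k_d) = 0.214×27.8/(1.61−0.214) = 5.949/1.396 = 4.262 mg/L.
e^(−k_d t) = e^(−0.214×0.7440) = 0.8528; e^(−k_2 t) = e^(−1.61×0.7440) = 0.3018.
D = 4.262 × (0.8528 − 0.3018) + 1.70 × 0.3018 = 2.348 + 0.5131 = 2.861 mg/L.
DO = C_s − D = 9.79 − 2.861 = 6.929 mg/L.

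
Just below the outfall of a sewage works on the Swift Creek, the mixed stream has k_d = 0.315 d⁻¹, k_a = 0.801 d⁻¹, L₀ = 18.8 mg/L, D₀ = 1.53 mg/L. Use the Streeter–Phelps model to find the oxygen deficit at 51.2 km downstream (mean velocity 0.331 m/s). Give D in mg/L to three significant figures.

Travel time t = x/v = 51.2 km / (0.331 m/s) = 51200 m / 0.331 m/s = 154700 s = 1.790 d.
k_d L₀/(k_a−k_d) = 0.315×18.8/(0.801−0.315) = 5.922/0.4860 = 12.19 mg/L.
e^(−k_d t) = e^(−0.315×1.790) = 0.5690; e^(−k_a t) = e^(−0.801×1.790) = 0.2383.
D = 12.19 × (0.5690 − 0.2383) + 1.53 × 0.2383 = 4.029 + 0.3647 = 4.393 mg/L.

D ≈ 4.39 mg/L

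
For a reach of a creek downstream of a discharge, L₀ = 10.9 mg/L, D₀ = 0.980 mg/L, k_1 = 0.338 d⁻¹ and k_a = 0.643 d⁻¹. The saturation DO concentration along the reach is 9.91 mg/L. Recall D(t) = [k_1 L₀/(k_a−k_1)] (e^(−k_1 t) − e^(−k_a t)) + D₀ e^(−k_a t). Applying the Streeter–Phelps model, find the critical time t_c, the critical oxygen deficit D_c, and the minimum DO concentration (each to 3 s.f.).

t_c ≈ 1.83 d; D_c ≈ 3.09 mg/L; min DO ≈ 6.82 mg/L

t_c = [1/(k_a−k_1)] ln[(k_a/k_1)(1 − D₀(k_a−k_1)/(k_1 L₀))]
= [1/(0.643−0.338)] ln[(0.643/0.338)(1 − 0.980×0.3050/(0.338×10.9))]
= (1/0.3050) ln[1.902 × 0.9189] = 3.279 × ln(1.748) = 3.279 × 0.5585 = 1.831 d.
L(t_c) = L₀ e^(−k_1 t_c) = 10.9 × 0.5385 = 5.870 mg/L, and at the critical point k_a D_c = k_1 L, so D_c = (0.338/0.643) × 5.870 = 3.086 mg/L.
Minimum DO = C_s − D_c = 9.91 − 3.086 = 6.824 mg/L.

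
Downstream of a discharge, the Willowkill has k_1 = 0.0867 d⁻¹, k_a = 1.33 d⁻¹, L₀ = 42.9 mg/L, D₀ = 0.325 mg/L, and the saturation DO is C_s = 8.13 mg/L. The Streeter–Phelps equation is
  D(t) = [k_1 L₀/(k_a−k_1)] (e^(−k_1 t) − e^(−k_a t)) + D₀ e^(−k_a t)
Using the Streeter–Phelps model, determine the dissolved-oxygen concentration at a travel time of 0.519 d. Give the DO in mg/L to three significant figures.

DO ≈ 6.61 mg/L

k_1 L₀/(k_a−k_1) = 0.0867×42.9/(1.33−0.0867) = 3.719/1.243 = 2.992 mg/L.
e^(−k_1 t) = e^(−0.0867×0.5190) = 0.9560; e^(−k_a t) = e^(−1.33×0.5190) = 0.5014.
D = 2.992 × (0.9560 − 0.5014) + 0.325 × 0.5014 = 1.360 + 0.1630 = 1.523 mg/L.
DO = C_s − D = 8.13 − 1.523 = 6.607 mg/L.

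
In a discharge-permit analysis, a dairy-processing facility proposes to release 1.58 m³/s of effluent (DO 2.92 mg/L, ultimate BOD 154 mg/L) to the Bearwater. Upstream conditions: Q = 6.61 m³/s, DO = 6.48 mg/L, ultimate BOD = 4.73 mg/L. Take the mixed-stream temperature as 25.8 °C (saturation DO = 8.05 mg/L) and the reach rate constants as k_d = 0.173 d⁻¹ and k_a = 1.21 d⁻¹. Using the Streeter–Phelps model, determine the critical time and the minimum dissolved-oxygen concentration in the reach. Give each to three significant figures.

Mixed DO = (6.61×6.48 + 1.58×2.92)/(6.61+1.58) = 47.45/8.190 = 5.793 mg/L.
Mixed L₀ = (6.61×4.73 + 1.58×154)/(8.190) = 274.6/8.190 = 33.53 mg/L.
Initial deficit D₀ = C_s − DO₀ = 8.05 − 5.793 = 2.257 mg/L.
t_c = (1/1.037) ln[(1.21/0.173)(1 − 2.257×1.037/(0.173×33.53))] = 0.9643 × ln(4.172) = 1.377 d.
D_c = (0.173/1.21) × 33.53 × e^(−0.173×1.377) = 0.1430 × 33.53 × 0.7880 = 3.777 mg/L.
Minimum DO = 8.05 − 3.777 = 4.273 mg/L.

t_c ≈ 1.38 d; minimum DO ≈ 4.27 mg/L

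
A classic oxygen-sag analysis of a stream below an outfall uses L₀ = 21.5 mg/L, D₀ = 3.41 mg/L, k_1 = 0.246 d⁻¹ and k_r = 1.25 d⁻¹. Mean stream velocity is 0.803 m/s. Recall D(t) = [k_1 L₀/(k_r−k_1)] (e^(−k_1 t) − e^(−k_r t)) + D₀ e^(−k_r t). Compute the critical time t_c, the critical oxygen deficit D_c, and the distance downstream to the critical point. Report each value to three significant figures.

t_c = [1/(k_r−k_1)] ln[(k_r/k_1)(1 − D₀(k_r−k_1)/(k_1 L₀))]
= [1/(1.25−0.246)] ln[(1.25/0.246)(1 − 3.41×1.004/(0.246×21.5))]
= (1/1.004) ln[5.081 × 0.3527] = 0.9960 × ln(1.792) = 0.9960 × 0.5834 = 0.5811 d.
L(t_c) = L₀ e^(−k_1 t_c) = 21.5 × 0.8668 = 18.64 mg/L, and at the critical point k_r D_c = k_1 L, so D_c = (0.246/1.25) × 18.64 = 3.668 mg/L.
x_c = v t_c = 0.803 m/s × 0.5811 d × 86400 s/d = 40310 m ≈ 40.3 km.

t_c ≈ 0.581 d; D_c ≈ 3.67 mg/L; x_c ≈ 40.3 km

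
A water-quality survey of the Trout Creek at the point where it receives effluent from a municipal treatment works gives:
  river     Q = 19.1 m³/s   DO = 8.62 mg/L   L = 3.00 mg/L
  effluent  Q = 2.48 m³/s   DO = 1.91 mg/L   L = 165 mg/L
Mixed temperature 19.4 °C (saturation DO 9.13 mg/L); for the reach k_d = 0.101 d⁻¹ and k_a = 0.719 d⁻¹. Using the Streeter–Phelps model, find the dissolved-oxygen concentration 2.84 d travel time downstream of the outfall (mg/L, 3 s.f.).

Mixed DO = (19.1×8.62 + 2.48×1.91)/(19.1+2.48) = 169.4/21.58 = 7.849 mg/L.
Mixed L₀ = (19.1×3.00 + 2.48×165)/(21.58) = 466.5/21.58 = 21.62 mg/L.
Initial deficit D₀ = C_s − DO₀ = 9.13 − 7.849 = 1.281 mg/L.
D(2.84) = [0.101×21.62/(0.719−0.101)](e^(−0.101×2.84) − e^(−0.719×2.84)) + 1.281 e^(−0.719×2.84)
= 3.533 × (0.7506 − 0.1298) + 1.281 × 0.1298 = 2.360 mg/L.
DO = 9.13 − 2.360 = 6.770 mg/L.

DO ≈ 6.77 mg/L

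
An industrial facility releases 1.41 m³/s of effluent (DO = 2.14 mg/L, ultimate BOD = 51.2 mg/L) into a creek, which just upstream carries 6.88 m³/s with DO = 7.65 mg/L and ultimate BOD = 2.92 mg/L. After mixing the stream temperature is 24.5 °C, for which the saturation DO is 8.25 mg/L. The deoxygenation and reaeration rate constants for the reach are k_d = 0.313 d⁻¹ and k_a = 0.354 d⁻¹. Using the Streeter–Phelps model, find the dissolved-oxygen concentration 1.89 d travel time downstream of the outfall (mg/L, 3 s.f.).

Mixed DO = (6.88×7.65 + 1.41×2.14)/(6.88+1.41) = 55.65/8.290 = 6.713 mg/L.
Mixed L₀ = (6.88×2.92 + 1.41×51.2)/(8.290) = 92.28/8.290 = 11.13 mg/L.
Initial deficit D₀ = C_s − DO₀ = 8.25 − 6.713 = 1.537 mg/L.
D(1.89) = [0.313×11.13/(0.354−0.313)](e^(−0.313×1.89) − e^(−0.354×1.89)) + 1.537 e^(−0.354×1.89)
= 84.98 × (0.5535 − 0.5122) + 1.537 × 0.5122 = 4.294 mg/L.
DO = 8.25 − 4.294 = 3.956 mg/L.

DO ≈ 3.96 mg/L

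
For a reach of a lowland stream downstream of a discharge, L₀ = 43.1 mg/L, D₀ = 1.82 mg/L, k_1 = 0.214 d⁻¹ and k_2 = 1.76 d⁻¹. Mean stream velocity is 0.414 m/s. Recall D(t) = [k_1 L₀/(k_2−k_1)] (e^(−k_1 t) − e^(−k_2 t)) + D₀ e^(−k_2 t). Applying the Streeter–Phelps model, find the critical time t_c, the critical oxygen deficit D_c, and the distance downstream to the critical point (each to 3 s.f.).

t_c ≈ 1.13 d; D_c ≈ 4.12 mg/L; x_c ≈ 40.3 km

With k_2/k_1 = 8.224 and 1 − D₀(k_2−k_1)/(k_1 L₀) = 0.6949,
t_c = ln(8.224 × 0.6949) / (1.76 − 0.214) = ln(5.715) / 1.546 = 1.743/1.546 = 1.128 d.
D_c = (k_1/k_2) L₀ e^(−k_1 t_c) = (0.214/1.76) × 43.1 × e^(−0.214×1.128) = 0.1216 × 43.1 × 0.7856 = 4.117 mg/L.
x_c = v t_c = 0.414 m/s × 1.128 d × 86400 s/d = 40330 m ≈ 40.3 km.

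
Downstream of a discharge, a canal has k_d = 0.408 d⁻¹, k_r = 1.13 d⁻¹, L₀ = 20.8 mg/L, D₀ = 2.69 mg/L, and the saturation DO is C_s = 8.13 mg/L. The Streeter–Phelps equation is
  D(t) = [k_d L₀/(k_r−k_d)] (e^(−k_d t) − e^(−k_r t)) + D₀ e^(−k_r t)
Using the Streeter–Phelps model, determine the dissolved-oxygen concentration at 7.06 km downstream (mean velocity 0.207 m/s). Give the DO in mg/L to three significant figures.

Travel time t = x/v = 7.06 km / (0.207 m/s) = 7060 m / 0.207 m/s = 34110 s = 0.3947 d.
k_d L₀/(k_r−k_d) = 0.408×20.8/(1.13−0.408) = 8.486/0.7220 = 11.75 mg/L.
e^(−k_d t) = e^(−0.408×0.3947) = 0.8512; e^(−k_r t) = e^(−1.13×0.3947) = 0.6401.
D = 11.75 × (0.8512 − 0.6401) + 2.69 × 0.6401 = 2.481 + 1.722 = 4.203 mg/L.
DO = C_s − D = 8.13 − 4.203 = 3.927 mg/L.

DO ≈ 3.93 mg/L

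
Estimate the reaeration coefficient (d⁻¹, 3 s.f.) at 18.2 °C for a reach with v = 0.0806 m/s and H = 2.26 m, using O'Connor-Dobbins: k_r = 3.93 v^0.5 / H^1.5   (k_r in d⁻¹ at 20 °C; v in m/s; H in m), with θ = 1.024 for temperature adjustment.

k_r(20) = 3.93 × 0.0806^0.5 / 2.26^1.5 = 3.93 × 0.2839 / 3.398 = 0.3284 d⁻¹.
k_r(18.2) = 0.3284 × 1.024^(18.2−20) = 0.3284 × 0.9582 = 0.3147 d⁻¹.

k_r ≈ 0.315 d⁻¹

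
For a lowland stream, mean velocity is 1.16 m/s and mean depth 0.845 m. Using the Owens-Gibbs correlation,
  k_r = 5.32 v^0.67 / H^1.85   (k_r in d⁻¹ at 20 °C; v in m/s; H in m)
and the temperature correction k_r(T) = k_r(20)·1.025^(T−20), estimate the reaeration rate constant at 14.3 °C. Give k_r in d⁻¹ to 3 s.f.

k_r ≈ 6.97 d⁻¹

k_r(20) = 5.32 × 1.16^0.67 / 0.845^1.85 = 5.32 × 1.105 / 0.7323 = 8.024 d⁻¹.
k_r(14.3) = 8.024 × 1.025^(14.3−20) = 8.024 × 0.8687 = 6.971 d⁻¹.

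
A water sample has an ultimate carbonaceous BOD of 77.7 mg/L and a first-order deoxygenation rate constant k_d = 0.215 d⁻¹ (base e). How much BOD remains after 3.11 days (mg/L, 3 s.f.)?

L ≈ 39.8 mg/L

L_t = L₀ e^(−k_d t) = 77.7 × e^(−0.215×3.11) = 77.7 × 0.5124 = 39.81 mg/L.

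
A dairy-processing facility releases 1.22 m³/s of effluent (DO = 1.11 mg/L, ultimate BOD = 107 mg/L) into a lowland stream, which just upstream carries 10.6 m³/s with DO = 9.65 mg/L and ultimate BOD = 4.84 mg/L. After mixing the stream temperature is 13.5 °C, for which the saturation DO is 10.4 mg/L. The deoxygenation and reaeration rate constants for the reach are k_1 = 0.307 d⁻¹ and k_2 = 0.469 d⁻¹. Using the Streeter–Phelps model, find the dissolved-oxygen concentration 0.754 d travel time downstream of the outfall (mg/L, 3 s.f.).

Mixed DO = (10.6×9.65 + 1.22×1.11)/(10.6+1.22) = 103.6/11.82 = 8.769 mg/L.
Mixed L₀ = (10.6×4.84 + 1.22×107)/(11.82) = 181.8/11.82 = 15.38 mg/L.
Initial deficit D₀ = C_s − DO₀ = 10.4 − 8.769 = 1.631 mg/L.
D(0.754) = [0.307×15.38/(0.469−0.307)](e^(−0.307×0.754) − e^(−0.469×0.754)) + 1.631 e^(−0.469×0.754)
= 29.15 × (0.7934 − 0.7021) + 1.631 × 0.7021 = 3.805 mg/L.
DO = 10.4 − 3.805 = 6.595 mg/L.

DO ≈ 6.59 mg/L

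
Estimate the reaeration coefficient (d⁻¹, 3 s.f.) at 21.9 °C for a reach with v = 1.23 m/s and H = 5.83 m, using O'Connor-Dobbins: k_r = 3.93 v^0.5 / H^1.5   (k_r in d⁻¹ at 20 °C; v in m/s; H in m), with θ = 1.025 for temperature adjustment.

k_r(20) = 3.93 × 1.23^0.5 / 5.83^1.5 = 3.93 × 1.109 / 14.08 = 0.3096 d⁻¹.
k_r(21.9) = 0.3096 × 1.025^(21.9−20) = 0.3096 × 1.048 = 0.3245 d⁻¹.

k_r ≈ 0.325 d⁻¹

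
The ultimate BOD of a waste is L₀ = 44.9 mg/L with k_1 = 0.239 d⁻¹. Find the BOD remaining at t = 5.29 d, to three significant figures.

L_t = L₀ e^(−k_1 t) = 44.9 × e^(−0.239×5.29) = 44.9 × 0.2824 = 12.68 mg/L.

L ≈ 12.7 mg/L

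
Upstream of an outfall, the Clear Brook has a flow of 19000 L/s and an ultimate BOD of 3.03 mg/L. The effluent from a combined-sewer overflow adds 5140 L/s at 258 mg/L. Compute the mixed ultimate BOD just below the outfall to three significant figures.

Flow-weighted mixing: C = (Q_r C_r + Q_w C_w)/(Q_r + Q_w)
= (19000×3.03 + 5140×258)/(19000 + 5140) = 1.384×10^6/24140 = 57.32 mg/L.

57.3 mg/L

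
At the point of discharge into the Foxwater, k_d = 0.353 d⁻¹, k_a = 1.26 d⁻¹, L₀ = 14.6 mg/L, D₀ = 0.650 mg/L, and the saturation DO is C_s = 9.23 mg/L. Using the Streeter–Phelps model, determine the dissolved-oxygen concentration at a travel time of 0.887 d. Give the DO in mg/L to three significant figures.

DO ≈ 6.72 mg/L

k_d L₀/(k_a−k_d) = 0.353×14.6/(1.26−0.353) = 5.154/0.9070 = 5.682 mg/L.
e^(−k_d t) = e^(−0.353×0.8870) = 0.7312; e^(−k_a t) = e^(−1.26×0.8870) = 0.3271.
D = 5.682 × (0.7312 − 0.3271) + 0.650 × 0.3271 = 2.296 + 0.2126 = 2.509 mg/L.
DO = C_s − D = 9.23 − 2.509 = 6.721 mg/L.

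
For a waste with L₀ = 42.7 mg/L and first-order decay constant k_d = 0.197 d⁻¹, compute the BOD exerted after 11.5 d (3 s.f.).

y_t = L₀(1 − e^(−k_d t)) = 42.7 × (1 − e^(−0.197×11.5))
= 42.7 × (1 − 0.1038) = 42.7 × 0.8962 = 38.27 mg/L.

y ≈ 38.3 mg/L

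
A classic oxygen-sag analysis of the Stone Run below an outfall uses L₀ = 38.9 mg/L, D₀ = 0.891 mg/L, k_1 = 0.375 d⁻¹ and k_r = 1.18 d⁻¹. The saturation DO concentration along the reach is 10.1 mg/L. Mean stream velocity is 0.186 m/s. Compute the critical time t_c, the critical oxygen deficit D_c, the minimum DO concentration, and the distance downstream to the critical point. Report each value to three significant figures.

t_c ≈ 1.36 d; D_c ≈ 7.42 mg/L; min DO ≈ 2.68 mg/L; x_c ≈ 21.9 km

t_c = [1/(k_r−k_1)] ln[(k_r/k_1)(1 − D₀(k_r−k_1)/(k_1 L₀))]
= [1/(1.18−0.375)] ln[(1.18/0.375)(1 − 0.891×0.8050/(0.375×38.9))]
= (1/0.8050) ln[3.147 × 0.9508] = 1.242 × ln(2.992) = 1.242 × 1.096 = 1.361 d.
D_c = (k_1/k_r) L₀ e^(−k_1 t_c) = (0.375/1.18) × 38.9 × e^(−0.375×1.361) = 0.3178 × 38.9 × 0.6002 = 7.420 mg/L.
Minimum DO = C_s − D_c = 10.1 − 7.420 = 2.680 mg/L.
x_c = v t_c = 0.186 m/s × 1.361 d × 86400 s/d = 21880 m ≈ 21.9 km.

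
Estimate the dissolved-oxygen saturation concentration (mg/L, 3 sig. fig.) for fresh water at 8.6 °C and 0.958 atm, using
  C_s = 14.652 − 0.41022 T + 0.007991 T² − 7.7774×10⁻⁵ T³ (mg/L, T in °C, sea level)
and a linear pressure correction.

At sea level: C_s = 14.652 − 0.41022×8.6 + 0.007991×8.6² − 7.7774×10⁻⁵×8.6³ = 11.67 mg/L.
Pressure correction: C_s' = 11.67 × 0.958 = 11.18 mg/L.

C_s ≈ 11.2 mg/L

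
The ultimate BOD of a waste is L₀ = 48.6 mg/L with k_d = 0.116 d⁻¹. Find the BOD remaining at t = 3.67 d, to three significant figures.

L_t = L₀ e^(−k_d t) = 48.6 × e^(−0.116×3.67) = 48.6 × 0.6533 = 31.75 mg/L.

L ≈ 31.8 mg/L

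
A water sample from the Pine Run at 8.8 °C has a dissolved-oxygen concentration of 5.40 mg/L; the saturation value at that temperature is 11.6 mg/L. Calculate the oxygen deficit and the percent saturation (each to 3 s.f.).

D ≈ 6.20 mg/L; 46.6 % saturation

D = C_s − C = 11.6 − 5.40 = 6.20 mg/L.
% saturation = 5.40/11.6 × 100 = 46.6 %.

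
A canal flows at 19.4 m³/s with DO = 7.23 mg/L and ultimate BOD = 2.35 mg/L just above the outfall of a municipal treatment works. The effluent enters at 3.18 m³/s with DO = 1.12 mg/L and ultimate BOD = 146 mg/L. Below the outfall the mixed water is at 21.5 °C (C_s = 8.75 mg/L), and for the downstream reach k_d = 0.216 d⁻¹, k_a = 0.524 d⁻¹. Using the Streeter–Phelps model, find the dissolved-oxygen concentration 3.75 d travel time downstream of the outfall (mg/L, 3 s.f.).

DO ≈ 3.59 mg/L

Mixed DO = (19.4×7.23 + 3.18×1.12)/(19.4+3.18) = 143.8/22.58 = 6.370 mg/L.
Mixed L₀ = (19.4×2.35 + 3.18×146)/(22.58) = 509.9/22.58 = 22.58 mg/L.
Initial deficit D₀ = C_s − DO₀ = 8.75 − 6.370 = 2.380 mg/L.
D(3.75) = [0.216×22.58/(0.524−0.216)](e^(−0.216×3.75) − e^(−0.524×3.75)) + 2.380 e^(−0.524×3.75)
= 15.84 × (0.4449 − 0.1402) + 2.380 × 0.1402 = 5.159 mg/L.
DO = 8.75 − 5.159 = 3.591 mg/L.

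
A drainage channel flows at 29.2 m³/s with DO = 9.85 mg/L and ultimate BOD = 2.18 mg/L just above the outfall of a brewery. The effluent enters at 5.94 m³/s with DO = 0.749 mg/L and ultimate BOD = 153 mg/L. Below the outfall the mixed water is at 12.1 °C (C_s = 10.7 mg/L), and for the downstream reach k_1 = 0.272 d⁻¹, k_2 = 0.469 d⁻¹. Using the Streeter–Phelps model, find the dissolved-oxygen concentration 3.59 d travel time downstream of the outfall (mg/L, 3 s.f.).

Mixed DO = (29.2×9.85 + 5.94×0.749)/(29.2+5.94) = 292.1/35.14 = 8.312 mg/L.
Mixed L₀ = (29.2×2.18 + 5.94×153)/(35.14) = 972.5/35.14 = 27.67 mg/L.
Initial deficit D₀ = C_s − DO₀ = 10.7 − 8.312 = 2.388 mg/L.
D(3.59) = [0.272×27.67/(0.469−0.272)](e^(−0.272×3.59) − e^(−0.469×3.59)) + 2.388 e^(−0.469×3.59)
= 38.21 × (0.3766 − 0.1857) + 2.388 × 0.1857 = 7.740 mg/L.
DO = 10.7 − 7.740 = 2.960 mg/L.

DO ≈ 2.96 mg/L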